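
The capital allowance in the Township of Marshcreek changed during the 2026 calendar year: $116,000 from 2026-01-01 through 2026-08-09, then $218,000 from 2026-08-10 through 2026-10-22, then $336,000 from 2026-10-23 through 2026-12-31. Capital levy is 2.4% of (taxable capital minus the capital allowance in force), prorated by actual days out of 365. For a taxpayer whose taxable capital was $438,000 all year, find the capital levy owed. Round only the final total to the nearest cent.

$6,219.09

2026-01-01 to 2026-08-09: 221 days, exemption $116,000 → ($438,000 − $116,000) × 2.4% × 221/365 = $4,679.1452
2026-08-10 to 2026-10-22: 74 days, exemption $218,000 → ($438,000 − $218,000) × 2.4% × 74/365 = $1,070.4658
2026-10-23 to 2026-12-31: 70 days, exemption $336,000 → ($438,000 − $336,000) × 2.4% × 70/365 = $469.4795
Total = $6,219.0904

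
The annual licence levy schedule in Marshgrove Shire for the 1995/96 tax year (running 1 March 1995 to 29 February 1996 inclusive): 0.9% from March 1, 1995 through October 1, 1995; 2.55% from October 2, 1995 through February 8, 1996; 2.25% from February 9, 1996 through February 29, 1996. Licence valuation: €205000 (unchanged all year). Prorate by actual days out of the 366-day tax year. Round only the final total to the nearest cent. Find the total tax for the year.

March 1 – October 1, 1995: 215 days at 0.9% → €205000 × 0.9% × 215/366 = €1083.8115
October 2, 1995 – February 8, 1996: 130 days at 2.55% → €205000 × 2.55% × 130/366 = €1856.7623
February 9 – February 29, 1996: 21 days at 2.25% → €205000 × 2.25% × 21/366 = €264.6516
Total = €3205.2254

€3205.23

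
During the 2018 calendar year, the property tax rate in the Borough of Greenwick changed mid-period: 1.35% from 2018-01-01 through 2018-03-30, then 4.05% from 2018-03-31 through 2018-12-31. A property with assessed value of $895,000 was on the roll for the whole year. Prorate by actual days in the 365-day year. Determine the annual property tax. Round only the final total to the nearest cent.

2018-01-01 to 2018-03-30: 89 days at 1.35% → $895,000 × 1.35% × 89/365 = $2,946.1438
2018-03-31 to 2018-12-31: 276 days at 4.05% → $895,000 × 4.05% × 276/365 = $27,409.0685
Total = $30,355.2123

$30,355.21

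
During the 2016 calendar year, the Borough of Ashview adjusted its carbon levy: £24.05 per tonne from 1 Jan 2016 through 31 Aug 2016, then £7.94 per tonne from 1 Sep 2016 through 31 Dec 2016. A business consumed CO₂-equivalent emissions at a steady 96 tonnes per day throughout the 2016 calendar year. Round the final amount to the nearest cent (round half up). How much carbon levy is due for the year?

1 Jan – 31 Aug 2016: 244 days × 96 tonnes/day = 23,424 tonnes at £24.05/tonne → £563,347.20
1 Sep – 31 Dec 2016: 122 days × 96 tonnes/day = 11,712 tonnes at £7.94/tonne → £92,993.28

£656,340.48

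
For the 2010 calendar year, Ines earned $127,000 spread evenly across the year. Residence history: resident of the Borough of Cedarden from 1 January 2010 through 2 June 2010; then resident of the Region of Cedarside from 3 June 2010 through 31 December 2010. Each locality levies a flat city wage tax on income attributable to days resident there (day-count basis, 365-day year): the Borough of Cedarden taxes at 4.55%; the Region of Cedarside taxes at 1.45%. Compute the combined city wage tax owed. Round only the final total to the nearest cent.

The Borough of Cedarden, 1 January – 2 June 2010: 153 days → $127,000 × 4.55% × 153/365 = $2,422.2205
The Region of Cedarside, 3 June – 31 December 2010: 212 days → $127,000 × 1.45% × 212/365 = $1,069.5836
Total = $3,491.8041

$3,491.80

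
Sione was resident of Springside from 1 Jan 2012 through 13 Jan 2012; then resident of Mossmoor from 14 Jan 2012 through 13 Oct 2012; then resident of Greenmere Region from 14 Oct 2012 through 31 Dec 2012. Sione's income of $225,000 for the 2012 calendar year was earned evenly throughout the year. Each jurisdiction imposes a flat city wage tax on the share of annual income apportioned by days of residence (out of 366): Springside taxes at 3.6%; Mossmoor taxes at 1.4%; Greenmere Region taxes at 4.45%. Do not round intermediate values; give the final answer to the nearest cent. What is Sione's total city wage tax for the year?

Springside, 1 Jan – 13 Jan 2012: 13 days → $225,000 × 3.6% × 13/366 = $287.7049
Mossmoor, 14 Jan – 13 Oct 2012: 274 days → $225,000 × 1.4% × 274/366 = $2,358.1967
Greenmere Region, 14 Oct – 31 Dec 2012: 79 days → $225,000 × 4.45% × 79/366 = $2,161.1680
Total = $4,807.0697

$4,807.07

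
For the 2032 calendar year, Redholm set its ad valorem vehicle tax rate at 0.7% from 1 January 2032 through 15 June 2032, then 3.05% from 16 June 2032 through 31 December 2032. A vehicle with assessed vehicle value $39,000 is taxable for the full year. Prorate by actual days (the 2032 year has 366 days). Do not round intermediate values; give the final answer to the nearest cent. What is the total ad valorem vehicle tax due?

1 January – 15 June 2032: 167 days at 0.7% → $39,000 × 0.7% × 167/366 = $124.5656
16 June – 31 December 2032: 199 days at 3.05% → $39,000 × 3.05% × 199/366 = $646.7500
Total = $771.3156

$771.32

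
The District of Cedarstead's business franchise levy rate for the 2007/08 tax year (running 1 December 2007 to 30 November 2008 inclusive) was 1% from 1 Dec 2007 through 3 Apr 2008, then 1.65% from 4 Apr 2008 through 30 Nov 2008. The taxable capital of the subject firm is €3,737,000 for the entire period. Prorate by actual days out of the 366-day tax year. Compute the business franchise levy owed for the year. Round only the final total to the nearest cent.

1 Dec 2007 – 3 Apr 2008: 125 days at 1% → €3,737,000 × 1% × 125/366 = €12,762.9781
4 Apr – 30 Nov 2008: 241 days at 1.65% → €3,737,000 × 1.65% × 241/366 = €40,601.5861
Total = €53,364.5642

€53,364.56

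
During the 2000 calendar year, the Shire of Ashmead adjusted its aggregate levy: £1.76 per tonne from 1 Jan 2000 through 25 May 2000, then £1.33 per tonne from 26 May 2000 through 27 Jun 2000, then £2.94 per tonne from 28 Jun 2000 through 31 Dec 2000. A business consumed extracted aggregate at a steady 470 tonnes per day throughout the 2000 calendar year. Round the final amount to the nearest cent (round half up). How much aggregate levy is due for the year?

£399,796.10

1 Jan – 25 May 2000: 146 days × 470 tonnes/day = 68,620 tonnes at £1.76/tonne → £120,771.20
26 May – 27 Jun 2000: 33 days × 470 tonnes/day = 15,510 tonnes at £1.33/tonne → £20,628.30
28 Jun – 31 Dec 2000: 187 days × 470 tonnes/day = 87,890 tonnes at £2.94/tonne → £258,396.60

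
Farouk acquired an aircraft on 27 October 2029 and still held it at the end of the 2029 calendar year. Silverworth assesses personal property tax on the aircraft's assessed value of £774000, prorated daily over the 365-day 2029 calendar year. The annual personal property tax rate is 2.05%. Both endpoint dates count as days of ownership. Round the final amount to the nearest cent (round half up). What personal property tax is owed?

Days held (27 October – 31 December 2029): 66 out of 365
Tax = £774000 × 2.05% × 66/365 = £2869.1014

£2869.10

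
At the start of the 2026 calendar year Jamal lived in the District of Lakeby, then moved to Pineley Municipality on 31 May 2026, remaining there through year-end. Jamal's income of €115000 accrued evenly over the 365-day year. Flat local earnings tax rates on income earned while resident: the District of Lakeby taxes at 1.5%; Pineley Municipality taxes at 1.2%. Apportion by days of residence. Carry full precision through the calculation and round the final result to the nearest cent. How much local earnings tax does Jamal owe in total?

The District of Lakeby, 1 January – 30 May 2026: 150 days → €115000 × 1.5% × 150/365 = €708.9041
Pineley Municipality, 31 May – 31 December 2026: 215 days → €115000 × 1.2% × 215/365 = €812.8767
Total = €1521.7808

€1521.78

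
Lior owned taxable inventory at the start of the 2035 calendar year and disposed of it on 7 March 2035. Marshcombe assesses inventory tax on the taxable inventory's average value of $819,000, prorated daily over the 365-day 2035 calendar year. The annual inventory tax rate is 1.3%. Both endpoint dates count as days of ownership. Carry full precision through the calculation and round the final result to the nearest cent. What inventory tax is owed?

$1,925.21

Days held (1 January – 7 March 2035): 66 out of 365
Tax = $819,000 × 1.3% × 66/365 = $1,925.2110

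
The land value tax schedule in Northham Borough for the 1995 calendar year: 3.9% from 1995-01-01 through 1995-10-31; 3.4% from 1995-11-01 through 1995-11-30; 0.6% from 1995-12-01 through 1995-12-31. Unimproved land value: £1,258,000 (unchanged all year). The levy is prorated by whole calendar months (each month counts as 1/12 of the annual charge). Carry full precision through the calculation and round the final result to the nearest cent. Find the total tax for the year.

£45,078.33

1995-01-01 to 1995-10-31: 10 months at 3.9% → £1,258,000 × 3.9% × 10/12 = £40,885.0000
1995-11-01 to 1995-11-30: 1 month at 3.4% → £1,258,000 × 3.4% × 1/12 = £3,564.3333
1995-12-01 to 1995-12-31: 1 month at 0.6% → £1,258,000 × 0.6% × 1/12 = £629.0000
Total = £45,078.3333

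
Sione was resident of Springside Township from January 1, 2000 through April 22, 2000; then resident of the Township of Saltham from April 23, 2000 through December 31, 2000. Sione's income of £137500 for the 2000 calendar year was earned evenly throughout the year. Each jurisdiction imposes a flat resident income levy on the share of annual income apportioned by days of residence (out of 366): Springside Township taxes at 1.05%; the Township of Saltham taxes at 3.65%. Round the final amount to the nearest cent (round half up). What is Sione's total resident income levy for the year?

£3914.99

Springside Township, January 1 – April 22, 2000: 113 days → £137500 × 1.05% × 113/366 = £445.7480
The Township of Saltham, April 23 – December 31, 2000: 253 days → £137500 × 3.65% × 253/366 = £3469.2452
Total = £3914.9932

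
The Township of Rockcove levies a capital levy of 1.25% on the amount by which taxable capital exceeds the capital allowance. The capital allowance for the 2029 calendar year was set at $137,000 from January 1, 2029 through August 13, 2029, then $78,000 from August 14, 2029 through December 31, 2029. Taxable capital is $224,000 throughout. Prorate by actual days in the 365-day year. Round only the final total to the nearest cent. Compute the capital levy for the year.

January 1 – August 13, 2029: 225 days, exemption $137,000 → ($224,000 − $137,000) × 1.25% × 225/365 = $670.3767
August 14 – December 31, 2029: 140 days, exemption $78,000 → ($224,000 − $78,000) × 1.25% × 140/365 = $700.0000
Total = $1,370.3767

$1,370.38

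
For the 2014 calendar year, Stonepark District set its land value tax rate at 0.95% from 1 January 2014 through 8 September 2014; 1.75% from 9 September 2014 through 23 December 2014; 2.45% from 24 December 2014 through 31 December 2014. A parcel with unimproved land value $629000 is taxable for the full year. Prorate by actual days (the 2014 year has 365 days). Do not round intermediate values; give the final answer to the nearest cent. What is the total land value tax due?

$7643.64

1 January – 8 September 2014: 251 days at 0.95% → $629000 × 0.95% × 251/365 = $4109.1795
9 September – 23 December 2014: 106 days at 1.75% → $629000 × 1.75% × 106/365 = $3196.6986
24 December – 31 December 2014: 8 days at 2.45% → $629000 × 2.45% × 8/365 = $337.7644
Total = $7643.6425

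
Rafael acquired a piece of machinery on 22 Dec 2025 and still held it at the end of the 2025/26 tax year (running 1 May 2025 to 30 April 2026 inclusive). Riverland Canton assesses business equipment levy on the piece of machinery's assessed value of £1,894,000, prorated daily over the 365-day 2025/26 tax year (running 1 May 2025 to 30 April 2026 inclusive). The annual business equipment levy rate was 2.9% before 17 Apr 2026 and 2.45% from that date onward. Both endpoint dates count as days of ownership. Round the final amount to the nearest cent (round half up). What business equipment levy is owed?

£19,235.78

22 Dec 2025 – 16 Apr 2026: 116 days at 2.9% → £1,894,000 × 2.9% × 116/365 = £17,455.9342
17 Apr – 30 Apr 2026: 14 days at 2.45% → £1,894,000 × 2.45% × 14/365 = £1,779.8411
Total = £19,235.7753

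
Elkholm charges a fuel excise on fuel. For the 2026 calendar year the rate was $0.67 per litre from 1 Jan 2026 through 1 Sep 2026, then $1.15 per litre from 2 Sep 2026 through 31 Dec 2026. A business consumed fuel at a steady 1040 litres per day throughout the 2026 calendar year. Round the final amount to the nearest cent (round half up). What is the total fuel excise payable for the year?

1 Jan – 1 Sep 2026: 244 days × 1040 litres/day = 253,760 litres at $0.67/litre → $170019.20
2 Sep – 31 Dec 2026: 121 days × 1040 litres/day = 125,840 litres at $1.15/litre → $144716.00

$314735.20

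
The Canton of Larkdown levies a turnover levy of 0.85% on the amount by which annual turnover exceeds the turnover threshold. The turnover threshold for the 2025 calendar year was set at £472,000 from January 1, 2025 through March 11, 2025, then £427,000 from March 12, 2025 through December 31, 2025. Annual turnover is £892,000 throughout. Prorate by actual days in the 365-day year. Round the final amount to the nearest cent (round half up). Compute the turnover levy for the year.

£3,879.14

January 1 – March 11, 2025: 70 days, exemption £472,000 → (£892,000 − £472,000) × 0.85% × 70/365 = £684.6575
March 12 – December 31, 2025: 295 days, exemption £427,000 → (£892,000 − £427,000) × 0.85% × 295/365 = £3,194.4863
Total = £3,879.1438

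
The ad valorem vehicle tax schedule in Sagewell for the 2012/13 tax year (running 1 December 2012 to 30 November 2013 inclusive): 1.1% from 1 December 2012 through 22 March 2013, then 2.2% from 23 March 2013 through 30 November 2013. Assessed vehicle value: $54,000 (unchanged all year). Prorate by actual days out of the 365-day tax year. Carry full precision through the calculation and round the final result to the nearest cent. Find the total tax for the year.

1 December 2012 – 22 March 2013: 112 days at 1.1% → $54,000 × 1.1% × 112/365 = $182.2685
23 March – 30 November 2013: 253 days at 2.2% → $54,000 × 2.2% × 253/365 = $823.4630
Total = $1,005.7315

$1,005.73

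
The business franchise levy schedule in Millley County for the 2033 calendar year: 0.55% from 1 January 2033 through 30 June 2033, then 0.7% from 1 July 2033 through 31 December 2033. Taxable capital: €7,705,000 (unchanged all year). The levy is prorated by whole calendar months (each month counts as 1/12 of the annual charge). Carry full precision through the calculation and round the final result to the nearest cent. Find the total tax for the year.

€48,156.25

1 January – 30 June 2033: 6 months at 0.55% → €7,705,000 × 0.55% × 6/12 = €21,188.7500
1 July – 31 December 2033: 6 months at 0.7% → €7,705,000 × 0.7% × 6/12 = €26,967.5000
Total = €48,156.2500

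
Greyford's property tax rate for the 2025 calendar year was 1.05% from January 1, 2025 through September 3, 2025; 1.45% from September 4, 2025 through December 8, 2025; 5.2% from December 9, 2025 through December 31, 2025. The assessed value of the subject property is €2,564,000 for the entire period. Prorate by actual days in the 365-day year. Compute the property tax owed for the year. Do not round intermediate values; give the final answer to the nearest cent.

€36,324.50

January 1 – September 3, 2025: 246 days at 1.05% → €2,564,000 × 1.05% × 246/365 = €18,144.6904
September 4 – December 8, 2025: 96 days at 1.45% → €2,564,000 × 1.45% × 96/365 = €9,778.3233
December 9 – December 31, 2025: 23 days at 5.2% → €2,564,000 × 5.2% × 23/365 = €8,401.4904
Total = €36,324.5041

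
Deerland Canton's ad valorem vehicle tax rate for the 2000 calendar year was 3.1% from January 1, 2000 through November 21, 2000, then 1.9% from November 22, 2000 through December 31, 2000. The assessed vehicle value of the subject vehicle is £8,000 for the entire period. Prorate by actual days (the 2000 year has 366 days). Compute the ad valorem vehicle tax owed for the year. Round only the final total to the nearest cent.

January 1 – November 21, 2000: 326 days at 3.1% → £8,000 × 3.1% × 326/366 = £220.8962
November 22 – December 31, 2000: 40 days at 1.9% → £8,000 × 1.9% × 40/366 = £16.6120
Total = £237.5082

£237.51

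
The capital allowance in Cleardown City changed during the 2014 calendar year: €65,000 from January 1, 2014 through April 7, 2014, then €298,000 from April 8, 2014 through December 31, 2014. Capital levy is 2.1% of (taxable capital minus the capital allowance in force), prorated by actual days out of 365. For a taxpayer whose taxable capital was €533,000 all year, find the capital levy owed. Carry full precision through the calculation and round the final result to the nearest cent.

January 1 – April 7, 2014: 97 days, exemption €65,000 → (€533,000 − €65,000) × 2.1% × 97/365 = €2,611.8247
April 8 – December 31, 2014: 268 days, exemption €298,000 → (€533,000 − €298,000) × 2.1% × 268/365 = €3,623.5068
Total = €6,235.3315

€6,235.33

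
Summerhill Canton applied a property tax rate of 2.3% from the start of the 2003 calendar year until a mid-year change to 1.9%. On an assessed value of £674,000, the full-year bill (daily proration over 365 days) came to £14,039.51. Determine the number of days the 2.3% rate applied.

167 days

Let d = days at the first rate; then 365 − d days at the second rate.
£674,000 × [2.3%·d + 1.9%·(365−d)] / 365 = £14,039.51
Solving gives d = 167, so the new rate took effect on 17 Jun 2003.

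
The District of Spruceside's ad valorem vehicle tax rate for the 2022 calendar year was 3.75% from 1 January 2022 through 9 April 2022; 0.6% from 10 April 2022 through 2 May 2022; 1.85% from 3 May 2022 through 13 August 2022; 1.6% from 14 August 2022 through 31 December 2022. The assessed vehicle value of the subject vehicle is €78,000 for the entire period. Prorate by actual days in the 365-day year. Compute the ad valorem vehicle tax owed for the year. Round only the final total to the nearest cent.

€1,708.73

1 January – 9 April 2022: 99 days at 3.75% → €78,000 × 3.75% × 99/365 = €793.3562
10 April – 2 May 2022: 23 days at 0.6% → €78,000 × 0.6% × 23/365 = €29.4904
3 May – 13 August 2022: 103 days at 1.85% → €78,000 × 1.85% × 103/365 = €407.2027
14 August – 31 December 2022: 140 days at 1.6% → €78,000 × 1.6% × 140/365 = €478.6849
Total = €1,708.7342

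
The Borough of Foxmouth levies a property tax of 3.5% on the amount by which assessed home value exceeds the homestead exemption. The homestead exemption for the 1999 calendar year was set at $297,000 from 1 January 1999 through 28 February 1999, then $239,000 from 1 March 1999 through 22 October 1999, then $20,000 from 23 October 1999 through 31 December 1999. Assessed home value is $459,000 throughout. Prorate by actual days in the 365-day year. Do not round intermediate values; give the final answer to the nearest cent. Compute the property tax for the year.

$8,841.86

1 January – 28 February 1999: 59 days, exemption $297,000 → ($459,000 − $297,000) × 3.5% × 59/365 = $916.5205
1 March – 22 October 1999: 236 days, exemption $239,000 → ($459,000 − $239,000) × 3.5% × 236/365 = $4,978.6301
23 October – 31 December 1999: 70 days, exemption $20,000 → ($459,000 − $20,000) × 3.5% × 70/365 = $2,946.7123
Total = $8,841.8630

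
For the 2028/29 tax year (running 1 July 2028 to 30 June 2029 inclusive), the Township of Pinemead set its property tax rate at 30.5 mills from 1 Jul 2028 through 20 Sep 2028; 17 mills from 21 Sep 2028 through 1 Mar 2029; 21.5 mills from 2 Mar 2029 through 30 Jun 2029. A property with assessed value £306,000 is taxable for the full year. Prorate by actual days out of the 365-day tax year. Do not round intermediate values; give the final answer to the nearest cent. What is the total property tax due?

1 Jul – 20 Sep 2028: 82 days at 30.5 mills → £306,000 × 3.05% × 82/365 = £2,096.7288
21 Sep 2028 – 1 Mar 2029: 162 days at 17 mills → £306,000 × 1.7% × 162/365 = £2,308.8329
2 Mar – 30 Jun 2029: 121 days at 21.5 mills → £306,000 × 2.15% × 121/365 = £2,180.9836
Total = £6,586.5452

£6,586.55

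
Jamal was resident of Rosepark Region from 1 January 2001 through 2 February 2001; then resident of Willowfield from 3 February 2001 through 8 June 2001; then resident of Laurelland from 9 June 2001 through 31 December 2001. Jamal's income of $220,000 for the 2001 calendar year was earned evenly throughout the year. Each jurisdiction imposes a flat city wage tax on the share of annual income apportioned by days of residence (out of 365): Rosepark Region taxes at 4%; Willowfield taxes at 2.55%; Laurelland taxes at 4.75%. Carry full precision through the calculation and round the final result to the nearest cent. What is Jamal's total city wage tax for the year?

$8,630.03

Rosepark Region, 1 January – 2 February 2001: 33 days → $220,000 × 4% × 33/365 = $795.6164
Willowfield, 3 February – 8 June 2001: 126 days → $220,000 × 2.55% × 126/365 = $1,936.6027
Laurelland, 9 June – 31 December 2001: 206 days → $220,000 × 4.75% × 206/365 = $5,897.8082
Total = $8,630.0274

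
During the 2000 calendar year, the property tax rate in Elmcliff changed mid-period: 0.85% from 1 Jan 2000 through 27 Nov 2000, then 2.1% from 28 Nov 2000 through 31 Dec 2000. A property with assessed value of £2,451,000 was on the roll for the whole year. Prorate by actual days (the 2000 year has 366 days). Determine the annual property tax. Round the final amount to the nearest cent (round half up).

1 Jan – 27 Nov 2000: 332 days at 0.85% → £2,451,000 × 0.85% × 332/366 = £18,898.1475
28 Nov – 31 Dec 2000: 34 days at 2.1% → £2,451,000 × 2.1% × 34/366 = £4,781.4590
Total = £23,679.6066

£23,679.61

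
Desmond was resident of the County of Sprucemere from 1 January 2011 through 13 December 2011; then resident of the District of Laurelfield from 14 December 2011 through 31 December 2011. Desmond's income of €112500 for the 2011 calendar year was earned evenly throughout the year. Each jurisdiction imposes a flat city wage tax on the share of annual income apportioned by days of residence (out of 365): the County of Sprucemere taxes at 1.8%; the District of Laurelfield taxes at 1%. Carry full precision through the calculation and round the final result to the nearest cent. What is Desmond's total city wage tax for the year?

The County of Sprucemere, 1 January – 13 December 2011: 347 days → €112500 × 1.8% × 347/365 = €1925.1370
The District of Laurelfield, 14 December – 31 December 2011: 18 days → €112500 × 1% × 18/365 = €55.4795
Total = €1980.6164

€1980.62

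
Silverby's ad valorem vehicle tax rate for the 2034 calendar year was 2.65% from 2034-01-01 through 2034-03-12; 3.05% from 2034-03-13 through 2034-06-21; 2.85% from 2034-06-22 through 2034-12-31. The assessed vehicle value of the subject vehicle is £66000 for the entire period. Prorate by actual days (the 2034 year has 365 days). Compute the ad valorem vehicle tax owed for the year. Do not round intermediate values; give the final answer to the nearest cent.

2034-01-01 to 2034-03-12: 71 days at 2.65% → £66000 × 2.65% × 71/365 = £340.2164
2034-03-13 to 2034-06-21: 101 days at 3.05% → £66000 × 3.05% × 101/365 = £557.0219
2034-06-22 to 2034-12-31: 193 days at 2.85% → £66000 × 2.85% × 193/365 = £994.6110
Total = £1891.8493

£1891.85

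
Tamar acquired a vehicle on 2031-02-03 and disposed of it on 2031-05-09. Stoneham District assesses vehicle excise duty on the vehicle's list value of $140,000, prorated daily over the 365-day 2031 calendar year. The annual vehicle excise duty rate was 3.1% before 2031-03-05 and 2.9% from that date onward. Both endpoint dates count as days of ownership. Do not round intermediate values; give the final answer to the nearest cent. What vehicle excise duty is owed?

2031-02-03 to 2031-03-04: 30 days at 3.1% → $140,000 × 3.1% × 30/365 = $356.7123
2031-03-05 to 2031-05-09: 66 days at 2.9% → $140,000 × 2.9% × 66/365 = $734.1370
Total = $1,090.8493

$1,090.85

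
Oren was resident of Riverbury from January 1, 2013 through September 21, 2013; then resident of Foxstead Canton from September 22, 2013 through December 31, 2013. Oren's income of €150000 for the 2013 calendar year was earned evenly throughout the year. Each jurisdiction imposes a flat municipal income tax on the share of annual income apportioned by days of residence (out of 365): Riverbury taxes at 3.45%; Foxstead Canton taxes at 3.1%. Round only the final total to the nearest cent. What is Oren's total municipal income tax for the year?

Riverbury, January 1 – September 21, 2013: 264 days → €150000 × 3.45% × 264/365 = €3743.0137
Foxstead Canton, September 22 – December 31, 2013: 101 days → €150000 × 3.1% × 101/365 = €1286.7123
Total = €5029.7260

€5029.73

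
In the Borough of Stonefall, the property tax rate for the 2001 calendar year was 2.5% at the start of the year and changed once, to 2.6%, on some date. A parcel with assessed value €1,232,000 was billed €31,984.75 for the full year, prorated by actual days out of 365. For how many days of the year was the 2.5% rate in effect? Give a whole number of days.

14 days

Let d = days at the first rate; then 365 − d days at the second rate.
€1,232,000 × [2.5%·d + 2.6%·(365−d)] / 365 = €31,984.75
Solving gives d = 14, so the new rate took effect on 15 Jan 2001.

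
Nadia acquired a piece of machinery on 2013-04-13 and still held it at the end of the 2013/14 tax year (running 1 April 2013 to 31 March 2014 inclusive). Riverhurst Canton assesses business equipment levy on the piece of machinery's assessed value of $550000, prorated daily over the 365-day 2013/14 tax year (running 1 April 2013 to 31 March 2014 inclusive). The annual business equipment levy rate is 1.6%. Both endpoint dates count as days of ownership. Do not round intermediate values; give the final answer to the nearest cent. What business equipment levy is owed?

Days held (2013-04-13 to 2014-03-31): 353 out of 365
Tax = $550000 × 1.6% × 353/365 = $8510.6849

$8510.68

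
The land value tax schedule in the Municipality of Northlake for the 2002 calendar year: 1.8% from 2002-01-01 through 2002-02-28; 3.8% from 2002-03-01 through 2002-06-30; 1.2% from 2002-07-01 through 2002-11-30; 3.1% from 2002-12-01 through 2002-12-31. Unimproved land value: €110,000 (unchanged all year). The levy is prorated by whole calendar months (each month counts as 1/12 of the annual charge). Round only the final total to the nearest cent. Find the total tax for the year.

€2,557.50

2002-01-01 to 2002-02-28: 2 months at 1.8% → €110,000 × 1.8% × 2/12 = €330.0000
2002-03-01 to 2002-06-30: 4 months at 3.8% → €110,000 × 3.8% × 4/12 = €1,393.3333
2002-07-01 to 2002-11-30: 5 months at 1.2% → €110,000 × 1.2% × 5/12 = €550.0000
2002-12-01 to 2002-12-31: 1 month at 3.1% → €110,000 × 3.1% × 1/12 = €284.1667
Total = €2,557.5000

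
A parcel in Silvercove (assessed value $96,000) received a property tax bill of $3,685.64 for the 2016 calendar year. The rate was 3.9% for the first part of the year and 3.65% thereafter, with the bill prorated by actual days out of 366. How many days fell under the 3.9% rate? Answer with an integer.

277 days

Let d = days at the first rate; then 366 − d days at the second rate.
$96,000 × [3.9%·d + 3.65%·(366−d)] / 366 = $3,685.64
Solving gives d = 277, so the new rate took effect on 4 Oct 2016.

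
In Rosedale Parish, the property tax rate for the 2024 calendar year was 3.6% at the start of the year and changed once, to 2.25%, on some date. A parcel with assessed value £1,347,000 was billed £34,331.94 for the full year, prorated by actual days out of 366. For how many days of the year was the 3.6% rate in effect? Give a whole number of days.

81 days

Let d = days at the first rate; then 366 − d days at the second rate.
£1,347,000 × [3.6%·d + 2.25%·(366−d)] / 366 = £34,331.94
Solving gives d = 81, so the new rate took effect on 22 March 2024.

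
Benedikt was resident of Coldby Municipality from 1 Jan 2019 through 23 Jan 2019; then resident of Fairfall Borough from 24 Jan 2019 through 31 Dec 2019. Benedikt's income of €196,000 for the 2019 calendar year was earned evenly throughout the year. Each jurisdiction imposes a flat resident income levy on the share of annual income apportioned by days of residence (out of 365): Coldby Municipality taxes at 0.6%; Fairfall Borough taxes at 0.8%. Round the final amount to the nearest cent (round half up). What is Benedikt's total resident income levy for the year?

€1,543.30

Coldby Municipality, 1 Jan – 23 Jan 2019: 23 days → €196,000 × 0.6% × 23/365 = €74.1041
Fairfall Borough, 24 Jan – 31 Dec 2019: 342 days → €196,000 × 0.8% × 342/365 = €1,469.1945
Total = €1,543.2986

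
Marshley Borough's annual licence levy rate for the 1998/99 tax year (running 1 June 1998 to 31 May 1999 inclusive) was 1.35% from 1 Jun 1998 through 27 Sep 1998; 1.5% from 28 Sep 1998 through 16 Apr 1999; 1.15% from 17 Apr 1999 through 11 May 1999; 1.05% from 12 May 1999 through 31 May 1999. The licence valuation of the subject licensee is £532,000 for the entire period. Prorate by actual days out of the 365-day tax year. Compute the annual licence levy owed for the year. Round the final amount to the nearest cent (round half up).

1 Jun – 27 Sep 1998: 119 days at 1.35% → £532,000 × 1.35% × 119/365 = £2,341.5288
28 Sep 1998 – 16 Apr 1999: 201 days at 1.5% → £532,000 × 1.5% × 201/365 = £4,394.4658
17 Apr – 11 May 1999: 25 days at 1.15% → £532,000 × 1.15% × 25/365 = £419.0411
12 May – 31 May 1999: 20 days at 1.05% → £532,000 × 1.05% × 20/365 = £306.0822
Total = £7,461.1178

£7,461.12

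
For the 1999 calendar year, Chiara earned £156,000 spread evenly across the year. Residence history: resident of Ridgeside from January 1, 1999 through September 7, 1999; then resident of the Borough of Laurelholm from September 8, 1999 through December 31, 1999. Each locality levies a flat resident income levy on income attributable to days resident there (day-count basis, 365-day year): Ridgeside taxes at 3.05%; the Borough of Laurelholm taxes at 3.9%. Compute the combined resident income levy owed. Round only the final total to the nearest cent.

Ridgeside, January 1 – September 7, 1999: 250 days → £156,000 × 3.05% × 250/365 = £3,258.9041
The Borough of Laurelholm, September 8 – December 31, 1999: 115 days → £156,000 × 3.9% × 115/365 = £1,916.8767
Total = £5,175.7808

£5,175.78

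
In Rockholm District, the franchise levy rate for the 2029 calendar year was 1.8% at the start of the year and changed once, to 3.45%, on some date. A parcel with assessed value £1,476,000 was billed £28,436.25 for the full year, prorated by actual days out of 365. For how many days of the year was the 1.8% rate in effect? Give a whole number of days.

Let d = days at the first rate; then 365 − d days at the second rate.
£1,476,000 × [1.8%·d + 3.45%·(365−d)] / 365 = £28,436.25
Solving gives d = 337, so the new rate took effect on December 4, 2029.

337 days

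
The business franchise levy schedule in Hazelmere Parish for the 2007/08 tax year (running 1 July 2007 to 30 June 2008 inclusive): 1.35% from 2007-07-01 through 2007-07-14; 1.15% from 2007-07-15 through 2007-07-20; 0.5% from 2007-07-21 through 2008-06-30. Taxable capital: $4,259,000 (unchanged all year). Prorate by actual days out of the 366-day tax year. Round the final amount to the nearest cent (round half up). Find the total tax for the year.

$23,133.58

2007-07-01 to 2007-07-14: 14 days at 1.35% → $4,259,000 × 1.35% × 14/366 = $2,199.3197
2007-07-15 to 2007-07-20: 6 days at 1.15% → $4,259,000 × 1.15% × 6/366 = $802.9262
2007-07-21 to 2008-06-30: 346 days at 0.5% → $4,259,000 × 0.5% × 346/366 = $20,131.3388
Total = $23,133.5847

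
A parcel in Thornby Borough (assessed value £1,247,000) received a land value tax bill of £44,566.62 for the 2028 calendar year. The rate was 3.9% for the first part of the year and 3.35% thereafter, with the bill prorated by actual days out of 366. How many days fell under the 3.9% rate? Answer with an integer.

Let d = days at the first rate; then 366 − d days at the second rate.
£1,247,000 × [3.9%·d + 3.35%·(366−d)] / 366 = £44,566.62
Solving gives d = 149, so the new rate took effect on 29 May 2028.

149 days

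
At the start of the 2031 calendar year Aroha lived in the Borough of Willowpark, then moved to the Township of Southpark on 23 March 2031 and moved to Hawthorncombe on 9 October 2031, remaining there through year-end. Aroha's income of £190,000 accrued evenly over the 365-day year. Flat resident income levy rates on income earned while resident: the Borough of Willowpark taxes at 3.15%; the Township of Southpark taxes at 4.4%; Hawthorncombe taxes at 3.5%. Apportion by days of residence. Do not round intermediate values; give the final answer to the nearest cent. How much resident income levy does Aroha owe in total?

The Borough of Willowpark, 1 January – 22 March 2031: 81 days → £190,000 × 3.15% × 81/365 = £1,328.1781
The Township of Southpark, 23 March – 8 October 2031: 200 days → £190,000 × 4.4% × 200/365 = £4,580.8219
Hawthorncombe, 9 October – 31 December 2031: 84 days → £190,000 × 3.5% × 84/365 = £1,530.4110
Total = £7,439.4110

£7,439.41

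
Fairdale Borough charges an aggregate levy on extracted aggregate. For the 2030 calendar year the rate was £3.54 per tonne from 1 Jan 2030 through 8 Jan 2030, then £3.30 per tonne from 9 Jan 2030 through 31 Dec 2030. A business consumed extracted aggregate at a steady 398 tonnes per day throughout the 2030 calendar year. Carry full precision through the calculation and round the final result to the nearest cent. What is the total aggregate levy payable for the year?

1 Jan – 8 Jan 2030: 8 days × 398 tonnes/day = 3,184 tonnes at £3.54/tonne → £11,271.36
9 Jan – 31 Dec 2030: 357 days × 398 tonnes/day = 142,086 tonnes at £3.30/tonne → £468,883.80

£480,155.16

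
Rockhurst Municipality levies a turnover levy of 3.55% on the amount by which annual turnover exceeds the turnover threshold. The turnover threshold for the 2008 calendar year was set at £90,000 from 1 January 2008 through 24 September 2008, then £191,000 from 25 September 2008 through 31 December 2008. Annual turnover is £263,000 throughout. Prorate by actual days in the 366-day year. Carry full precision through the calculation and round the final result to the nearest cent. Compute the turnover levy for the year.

£5,181.45

1 January – 24 September 2008: 268 days, exemption £90,000 → (£263,000 − £90,000) × 3.55% × 268/366 = £4,497.0546
25 September – 31 December 2008: 98 days, exemption £191,000 → (£263,000 − £191,000) × 3.55% × 98/366 = £684.3934
Total = £5,181.4481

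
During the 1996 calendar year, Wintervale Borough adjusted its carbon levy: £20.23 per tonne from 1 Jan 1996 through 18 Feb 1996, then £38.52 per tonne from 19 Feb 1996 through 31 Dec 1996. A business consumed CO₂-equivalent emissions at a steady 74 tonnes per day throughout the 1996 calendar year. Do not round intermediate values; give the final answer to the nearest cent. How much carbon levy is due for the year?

1 Jan – 18 Feb 1996: 49 days × 74 tonnes/day = 3,626 tonnes at £20.23/tonne → £73,353.98
19 Feb – 31 Dec 1996: 317 days × 74 tonnes/day = 23,458 tonnes at £38.52/tonne → £903,602.16

£976,956.14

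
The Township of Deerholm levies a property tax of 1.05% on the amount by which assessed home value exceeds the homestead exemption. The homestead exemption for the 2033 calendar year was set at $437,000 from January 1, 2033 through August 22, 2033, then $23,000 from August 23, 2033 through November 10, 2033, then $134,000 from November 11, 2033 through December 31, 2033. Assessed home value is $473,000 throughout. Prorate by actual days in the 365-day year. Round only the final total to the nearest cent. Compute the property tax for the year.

$1,775.31

January 1 – August 22, 2033: 234 days, exemption $437,000 → ($473,000 − $437,000) × 1.05% × 234/365 = $242.3342
August 23 – November 10, 2033: 80 days, exemption $23,000 → ($473,000 − $23,000) × 1.05% × 80/365 = $1,035.6164
November 11 – December 31, 2033: 51 days, exemption $134,000 → ($473,000 − $134,000) × 1.05% × 51/365 = $497.3548
Total = $1,775.3055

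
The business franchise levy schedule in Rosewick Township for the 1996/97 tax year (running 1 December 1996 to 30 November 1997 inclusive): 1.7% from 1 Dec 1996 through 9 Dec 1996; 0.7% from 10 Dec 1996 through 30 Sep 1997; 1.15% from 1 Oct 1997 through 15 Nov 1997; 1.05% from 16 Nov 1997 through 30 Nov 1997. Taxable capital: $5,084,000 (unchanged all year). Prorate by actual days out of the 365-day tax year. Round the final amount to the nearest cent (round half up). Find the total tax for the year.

1 Dec – 9 Dec 1996: 9 days at 1.7% → $5,084,000 × 1.7% × 9/365 = $2,131.1014
10 Dec 1996 – 30 Sep 1997: 295 days at 0.7% → $5,084,000 × 0.7% × 295/365 = $28,762.9041
1 Oct – 15 Nov 1997: 46 days at 1.15% → $5,084,000 × 1.15% × 46/365 = $7,368.3178
16 Nov – 30 Nov 1997: 15 days at 1.05% → $5,084,000 × 1.05% × 15/365 = $2,193.7808
Total = $40,456.1041

$40,456.10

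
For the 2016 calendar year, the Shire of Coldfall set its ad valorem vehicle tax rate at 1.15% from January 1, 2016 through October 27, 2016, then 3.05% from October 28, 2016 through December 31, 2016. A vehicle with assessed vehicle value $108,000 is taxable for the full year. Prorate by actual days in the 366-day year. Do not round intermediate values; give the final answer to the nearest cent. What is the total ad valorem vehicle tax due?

$1,606.43

January 1 – October 27, 2016: 301 days at 1.15% → $108,000 × 1.15% × 301/366 = $1,021.4262
October 28 – December 31, 2016: 65 days at 3.05% → $108,000 × 3.05% × 65/366 = $585.0000
Total = $1,606.4262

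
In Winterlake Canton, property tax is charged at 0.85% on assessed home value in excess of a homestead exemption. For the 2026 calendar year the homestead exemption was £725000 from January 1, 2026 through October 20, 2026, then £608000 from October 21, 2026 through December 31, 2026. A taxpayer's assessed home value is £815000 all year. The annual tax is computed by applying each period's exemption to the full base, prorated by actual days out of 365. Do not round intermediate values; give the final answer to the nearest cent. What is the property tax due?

£961.18

January 1 – October 20, 2026: 293 days, exemption £725000 → (£815000 − £725000) × 0.85% × 293/365 = £614.0959
October 21 – December 31, 2026: 72 days, exemption £608000 → (£815000 − £608000) × 0.85% × 72/365 = £347.0795
Total = £961.1753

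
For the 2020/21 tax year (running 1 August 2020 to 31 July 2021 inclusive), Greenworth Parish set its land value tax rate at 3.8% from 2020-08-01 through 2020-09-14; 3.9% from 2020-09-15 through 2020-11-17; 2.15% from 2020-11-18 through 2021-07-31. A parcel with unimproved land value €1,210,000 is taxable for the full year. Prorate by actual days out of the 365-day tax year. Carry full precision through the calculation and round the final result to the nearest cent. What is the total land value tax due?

2020-08-01 to 2020-09-14: 45 days at 3.8% → €1,210,000 × 3.8% × 45/365 = €5,668.7671
2020-09-15 to 2020-11-17: 64 days at 3.9% → €1,210,000 × 3.9% × 64/365 = €8,274.4110
2020-11-18 to 2021-07-31: 256 days at 2.15% → €1,210,000 × 2.15% × 256/365 = €18,246.1370
Total = €32,189.3151

€32,189.32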